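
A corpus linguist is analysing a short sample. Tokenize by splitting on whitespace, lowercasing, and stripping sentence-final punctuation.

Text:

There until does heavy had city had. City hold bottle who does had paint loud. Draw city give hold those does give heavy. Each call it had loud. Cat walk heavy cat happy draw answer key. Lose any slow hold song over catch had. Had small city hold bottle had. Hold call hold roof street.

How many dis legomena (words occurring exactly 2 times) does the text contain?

6

Frequencies: had:7, hold:6, city:4, does:3, heavy:3, bottle:2, loud:2, draw:2, give:2, call:2, cat:2, there:1, until:1, who:1, paint:1, those:1, each:1, it:1, walk:1, happy:1, … (11 more, each freq 1)
Words with frequency 2: bottle, call, cat, draw, give, loud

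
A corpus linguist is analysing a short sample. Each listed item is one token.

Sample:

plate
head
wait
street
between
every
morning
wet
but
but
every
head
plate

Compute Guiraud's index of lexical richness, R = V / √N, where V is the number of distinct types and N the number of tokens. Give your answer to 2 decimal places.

N = 13, V = 9.
√N = 3.605551
R = 9 / 3.605551 = 2.50

2.50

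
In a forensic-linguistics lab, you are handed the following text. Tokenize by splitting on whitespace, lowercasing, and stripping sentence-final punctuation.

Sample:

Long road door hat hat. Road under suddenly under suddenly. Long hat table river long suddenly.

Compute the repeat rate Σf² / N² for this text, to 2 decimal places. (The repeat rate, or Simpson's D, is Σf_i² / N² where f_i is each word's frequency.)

0.15

Frequencies: long:3, hat:3, suddenly:3, road:2, under:2, door:1, table:1, river:1
Σf² = 38; N² = 256
Repeat rate = 38 / 256 = 0.15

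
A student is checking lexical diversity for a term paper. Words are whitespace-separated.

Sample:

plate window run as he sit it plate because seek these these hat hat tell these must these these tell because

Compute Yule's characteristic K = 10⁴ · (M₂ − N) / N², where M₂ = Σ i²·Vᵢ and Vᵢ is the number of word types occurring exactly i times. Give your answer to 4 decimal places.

634.9206

Frequencies: these:5, plate:2, because:2, hat:2, tell:2, window:1, run:1, as:1, he:1, sit:1, it:1, seek:1, must:1
N = 21. Frequency spectrum: V_1=8, V_2=4, V_5=1
M₂ = 1²·8 + 2²·4 + 5²·1 = 49
K = 10000 × (49 − 21) / 21² = 634.9206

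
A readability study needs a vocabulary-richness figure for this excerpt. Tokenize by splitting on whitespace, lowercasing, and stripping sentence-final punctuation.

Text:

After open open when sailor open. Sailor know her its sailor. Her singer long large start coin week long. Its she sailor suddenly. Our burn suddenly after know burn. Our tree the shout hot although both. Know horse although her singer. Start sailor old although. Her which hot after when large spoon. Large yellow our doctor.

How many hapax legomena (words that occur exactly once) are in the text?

Frequencies: sailor:5, her:4, after:3, open:3, know:3, large:3, our:3, although:3, when:2, its:2, singer:2, long:2, start:2, suddenly:2, burn:2, hot:2, coin:1, week:1, she:1, tree:1, … (9 more, each freq 1)
Hapax (freq=1): both, coin, doctor, horse, old, she, shout, spoon, the, tree, week, which, yellow

13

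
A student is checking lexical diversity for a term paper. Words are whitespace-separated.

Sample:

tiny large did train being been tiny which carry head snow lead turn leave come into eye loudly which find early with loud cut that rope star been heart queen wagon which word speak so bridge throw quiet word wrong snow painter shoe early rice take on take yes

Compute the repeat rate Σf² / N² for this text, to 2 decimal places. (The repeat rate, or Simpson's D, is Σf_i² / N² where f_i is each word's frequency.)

0.03

Frequencies: which:3, tiny:2, been:2, snow:2, early:2, word:2, take:2, large:1, did:1, train:1, being:1, carry:1, head:1, lead:1, turn:1, leave:1, come:1, into:1, eye:1, loudly:1, … (21 more, each freq 1)
Σf² = 67; N² = 2401
Repeat rate = 67 / 2401 = 0.03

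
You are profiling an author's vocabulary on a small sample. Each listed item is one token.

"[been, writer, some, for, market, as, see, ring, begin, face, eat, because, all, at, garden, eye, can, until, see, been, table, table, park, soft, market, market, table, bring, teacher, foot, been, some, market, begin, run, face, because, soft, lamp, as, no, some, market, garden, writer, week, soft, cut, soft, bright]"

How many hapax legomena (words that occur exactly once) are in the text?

Frequencies: market:5, soft:4, been:3, some:3, table:3, writer:2, as:2, see:2, begin:2, face:2, because:2, garden:2, for:1, ring:1, eat:1, all:1, at:1, eye:1, can:1, until:1, … (10 more, each freq 1)
Hapax (freq=1): all, at, bright, bring, can, cut, eat, eye, foot, for, lamp, no, park, ring, run, teacher, until, week

18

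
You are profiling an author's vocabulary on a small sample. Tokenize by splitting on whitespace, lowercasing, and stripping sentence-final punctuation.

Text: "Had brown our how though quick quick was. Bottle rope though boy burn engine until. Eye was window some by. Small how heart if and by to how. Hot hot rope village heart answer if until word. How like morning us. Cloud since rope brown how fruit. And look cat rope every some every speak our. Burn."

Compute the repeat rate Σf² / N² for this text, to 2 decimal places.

Frequencies: how:5, rope:4, brown:2, our:2, though:2, quick:2, was:2, burn:2, until:2, some:2, by:2, heart:2, if:2, and:2, hot:2, every:2, had:1, bottle:1, boy:1, engine:1, … (16 more, each freq 1)
Σf² = 117; N² = 3249
Repeat rate = 117 / 3249 = 0.04

0.04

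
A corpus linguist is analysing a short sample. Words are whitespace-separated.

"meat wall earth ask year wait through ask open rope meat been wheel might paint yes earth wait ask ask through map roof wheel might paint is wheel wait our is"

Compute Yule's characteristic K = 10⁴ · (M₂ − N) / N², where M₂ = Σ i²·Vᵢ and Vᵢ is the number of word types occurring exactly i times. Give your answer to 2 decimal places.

Frequencies: ask:4, wait:3, wheel:3, meat:2, earth:2, through:2, might:2, paint:2, is:2, wall:1, year:1, open:1, rope:1, been:1, yes:1, map:1, roof:1, our:1
N = 31. Frequency spectrum: V_1=9, V_2=6, V_3=2, V_4=1
M₂ = 1²·9 + 2²·6 + 3²·2 + 4²·1 = 67
K = 10000 × (67 − 31) / 31² = 374.61

374.61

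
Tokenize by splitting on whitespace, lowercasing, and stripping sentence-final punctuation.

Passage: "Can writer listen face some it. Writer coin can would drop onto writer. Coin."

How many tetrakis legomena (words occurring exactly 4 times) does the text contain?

0

Frequencies: writer:3, can:2, coin:2, listen:1, face:1, some:1, it:1, would:1, drop:1, onto:1
Words with frequency 4: (none)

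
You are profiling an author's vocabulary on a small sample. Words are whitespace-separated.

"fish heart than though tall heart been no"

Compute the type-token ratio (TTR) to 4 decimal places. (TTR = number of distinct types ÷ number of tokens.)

0.8750

N = 8 tokens, V = 7 types.
TTR = V / N = 7 / 8 = 0.8750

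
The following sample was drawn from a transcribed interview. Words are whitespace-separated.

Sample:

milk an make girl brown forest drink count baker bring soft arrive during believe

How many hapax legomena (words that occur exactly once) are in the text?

Frequencies: milk:1, an:1, make:1, girl:1, brown:1, forest:1, drink:1, count:1, baker:1, bring:1, soft:1, arrive:1, during:1, believe:1
Hapax (freq=1): an, arrive, baker, believe, bring, brown, count, drink, during, forest, girl, make, milk, soft

14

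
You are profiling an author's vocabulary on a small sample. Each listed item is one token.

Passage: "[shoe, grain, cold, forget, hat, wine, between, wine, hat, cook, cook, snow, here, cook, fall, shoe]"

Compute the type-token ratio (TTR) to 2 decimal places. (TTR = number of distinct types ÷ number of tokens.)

0.69

N = 16 tokens, V = 11 types.
TTR = V / N = 11 / 16 = 0.69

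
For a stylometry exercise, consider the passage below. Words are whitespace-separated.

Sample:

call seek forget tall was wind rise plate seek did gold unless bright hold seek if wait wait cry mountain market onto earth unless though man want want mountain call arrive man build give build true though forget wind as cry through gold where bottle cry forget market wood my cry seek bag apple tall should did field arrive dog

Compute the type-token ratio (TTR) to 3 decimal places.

N = 60 tokens, V = 38 types.
TTR = V / N = 38 / 60 = 0.633

0.633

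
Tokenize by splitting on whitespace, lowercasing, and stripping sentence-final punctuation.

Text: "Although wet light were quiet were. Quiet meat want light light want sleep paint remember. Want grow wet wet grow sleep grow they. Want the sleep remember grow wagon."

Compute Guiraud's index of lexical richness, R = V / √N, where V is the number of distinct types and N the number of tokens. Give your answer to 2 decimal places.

N = 29, V = 14.
√N = 5.385165
R = 14 / 5.385165 = 2.60

2.60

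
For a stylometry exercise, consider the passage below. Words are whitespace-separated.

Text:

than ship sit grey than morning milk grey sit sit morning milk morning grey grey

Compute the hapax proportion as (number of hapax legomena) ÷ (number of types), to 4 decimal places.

Frequencies: grey:4, sit:3, morning:3, than:2, milk:2, ship:1
Hapax count = 1; type count = 6.
Ratio = 1 / 6 = 0.1667

0.1667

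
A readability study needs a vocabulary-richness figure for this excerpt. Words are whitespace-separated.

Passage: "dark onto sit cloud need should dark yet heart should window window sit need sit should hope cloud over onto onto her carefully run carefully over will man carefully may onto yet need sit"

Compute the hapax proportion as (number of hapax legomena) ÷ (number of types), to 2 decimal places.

Frequencies: onto:4, sit:4, need:3, should:3, carefully:3, dark:2, cloud:2, yet:2, window:2, over:2, heart:1, hope:1, her:1, run:1, will:1, man:1, may:1
Hapax count = 7; type count = 17.
Ratio = 7 / 17 = 0.41

0.41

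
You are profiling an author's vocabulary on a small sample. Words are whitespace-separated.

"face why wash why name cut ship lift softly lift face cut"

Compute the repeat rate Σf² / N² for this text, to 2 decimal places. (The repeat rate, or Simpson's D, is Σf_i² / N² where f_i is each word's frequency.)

Frequencies: face:2, why:2, cut:2, lift:2, wash:1, name:1, ship:1, softly:1
Σf² = 20; N² = 144
Repeat rate = 20 / 144 = 0.14

0.14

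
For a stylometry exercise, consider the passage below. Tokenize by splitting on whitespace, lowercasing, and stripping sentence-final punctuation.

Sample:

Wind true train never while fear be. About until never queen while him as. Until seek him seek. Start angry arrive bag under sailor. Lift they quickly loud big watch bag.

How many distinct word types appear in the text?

Distinct types: {about, angry, arrive, as, bag, be, big, fear, him, lift, loud, never, queen, quickly, sailor, seek, start, they, train, true, under, until, watch, while, wind}
V = 25

25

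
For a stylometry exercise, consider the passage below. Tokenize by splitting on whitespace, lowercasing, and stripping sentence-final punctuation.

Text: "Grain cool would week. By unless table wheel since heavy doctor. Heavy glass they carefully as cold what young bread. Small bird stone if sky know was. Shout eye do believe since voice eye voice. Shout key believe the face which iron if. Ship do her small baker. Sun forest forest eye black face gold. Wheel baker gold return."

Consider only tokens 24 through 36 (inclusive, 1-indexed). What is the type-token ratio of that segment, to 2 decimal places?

0.77

Segment tokens 24–36: if, sky, know, was, shout, eye, do, believe, since, voice, eye, voice, shout
Segment N = 13, segment V = 10.
TTR = 10 / 13 = 0.77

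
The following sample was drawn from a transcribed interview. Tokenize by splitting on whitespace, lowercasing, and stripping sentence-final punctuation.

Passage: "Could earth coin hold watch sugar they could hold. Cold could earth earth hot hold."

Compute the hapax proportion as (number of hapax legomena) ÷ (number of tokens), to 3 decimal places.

0.400

Frequencies: could:3, earth:3, hold:3, coin:1, watch:1, sugar:1, they:1, cold:1, hot:1
Hapax count = 6; token count = 15.
Ratio = 6 / 15 = 0.400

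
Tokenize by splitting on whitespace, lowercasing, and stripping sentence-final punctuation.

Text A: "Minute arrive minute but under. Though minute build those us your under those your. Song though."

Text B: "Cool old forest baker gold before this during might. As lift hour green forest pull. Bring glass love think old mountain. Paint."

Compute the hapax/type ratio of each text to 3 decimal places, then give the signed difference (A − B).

A: hapax=5, V=10, ratio=0.500
B: hapax=18, V=20, ratio=0.900
Difference = 0.500 − 0.900 = -0.400

-0.400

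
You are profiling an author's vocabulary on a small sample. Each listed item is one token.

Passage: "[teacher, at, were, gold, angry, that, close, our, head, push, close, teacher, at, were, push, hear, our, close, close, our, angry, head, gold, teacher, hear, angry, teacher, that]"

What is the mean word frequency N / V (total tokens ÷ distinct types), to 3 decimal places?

N = 28 tokens, V = 11 types.
Mean frequency = N / V = 28 / 11 = 2.545

2.545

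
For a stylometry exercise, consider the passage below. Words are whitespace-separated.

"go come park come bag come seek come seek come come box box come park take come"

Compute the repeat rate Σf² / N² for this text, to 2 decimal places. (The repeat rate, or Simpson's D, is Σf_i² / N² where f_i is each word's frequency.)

0.27

Frequencies: come:8, park:2, seek:2, box:2, go:1, bag:1, take:1
Σf² = 79; N² = 289
Repeat rate = 79 / 289 = 0.27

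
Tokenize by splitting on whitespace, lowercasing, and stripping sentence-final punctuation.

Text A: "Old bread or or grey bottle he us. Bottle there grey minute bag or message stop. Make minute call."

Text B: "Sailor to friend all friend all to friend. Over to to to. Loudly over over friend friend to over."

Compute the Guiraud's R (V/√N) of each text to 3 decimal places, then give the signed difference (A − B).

1.836

A: V=14, N=19, R=3.212
B: V=6, N=19, R=1.376
Difference = 3.212 − 1.376 = 1.836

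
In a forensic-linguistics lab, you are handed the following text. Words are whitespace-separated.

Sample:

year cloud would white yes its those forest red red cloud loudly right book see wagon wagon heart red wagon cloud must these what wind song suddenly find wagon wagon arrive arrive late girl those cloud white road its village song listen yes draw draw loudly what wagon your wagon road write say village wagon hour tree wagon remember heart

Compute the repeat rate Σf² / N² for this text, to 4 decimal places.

Frequencies: wagon:9, cloud:4, red:3, white:2, yes:2, its:2, those:2, loudly:2, heart:2, what:2, song:2, arrive:2, road:2, village:2, draw:2, year:1, would:1, forest:1, right:1, book:1, … (15 more, each freq 1)
Σf² = 174; N² = 3600
Repeat rate = 174 / 3600 = 0.0483

0.0483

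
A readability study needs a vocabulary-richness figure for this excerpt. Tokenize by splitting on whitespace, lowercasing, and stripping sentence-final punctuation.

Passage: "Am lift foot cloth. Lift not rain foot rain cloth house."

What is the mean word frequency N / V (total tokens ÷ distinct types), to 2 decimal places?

1.57

N = 11 tokens, V = 7 types.
Mean frequency = N / V = 11 / 7 = 1.57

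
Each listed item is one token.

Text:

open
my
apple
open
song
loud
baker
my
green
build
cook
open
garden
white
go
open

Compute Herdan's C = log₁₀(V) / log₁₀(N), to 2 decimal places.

N = 16, V = 12.
log₁₀(V) = 1.079181, log₁₀(N) = 1.204120
C = 1.079181 / 1.204120 = 0.90

0.90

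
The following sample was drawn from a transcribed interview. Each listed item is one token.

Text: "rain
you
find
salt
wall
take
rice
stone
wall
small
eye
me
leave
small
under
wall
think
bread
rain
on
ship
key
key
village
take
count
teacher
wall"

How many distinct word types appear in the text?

21

Distinct types: {bread, count, eye, find, key, leave, me, on, rain, rice, salt, ship, small, stone, take, teacher, think, under, village, wall, you}
V = 21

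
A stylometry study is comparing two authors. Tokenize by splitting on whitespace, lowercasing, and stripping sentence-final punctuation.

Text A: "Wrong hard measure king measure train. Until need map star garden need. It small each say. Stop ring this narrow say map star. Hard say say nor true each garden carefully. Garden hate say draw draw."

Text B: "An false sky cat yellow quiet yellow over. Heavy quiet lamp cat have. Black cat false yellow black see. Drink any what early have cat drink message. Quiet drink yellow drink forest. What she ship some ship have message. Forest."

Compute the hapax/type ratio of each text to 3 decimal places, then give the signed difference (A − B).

0.133

A: hapax=14, V=23, ratio=0.609
B: hapax=10, V=21, ratio=0.476
Difference = 0.609 − 0.476 = 0.133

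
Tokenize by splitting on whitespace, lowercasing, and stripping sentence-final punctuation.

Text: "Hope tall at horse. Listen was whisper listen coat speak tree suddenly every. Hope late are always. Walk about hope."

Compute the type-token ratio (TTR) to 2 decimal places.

0.85

N = 20 tokens, V = 17 types.
TTR = V / N = 17 / 20 = 0.85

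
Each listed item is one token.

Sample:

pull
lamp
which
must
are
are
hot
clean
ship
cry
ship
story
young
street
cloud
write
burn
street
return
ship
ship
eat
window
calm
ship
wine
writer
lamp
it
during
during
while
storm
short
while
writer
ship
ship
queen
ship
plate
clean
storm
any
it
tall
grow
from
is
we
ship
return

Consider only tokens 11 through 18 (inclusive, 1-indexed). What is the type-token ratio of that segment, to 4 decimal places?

Segment tokens 11–18: ship, story, young, street, cloud, write, burn, street
Segment N = 8, segment V = 7.
TTR = 7 / 8 = 0.8750

0.8750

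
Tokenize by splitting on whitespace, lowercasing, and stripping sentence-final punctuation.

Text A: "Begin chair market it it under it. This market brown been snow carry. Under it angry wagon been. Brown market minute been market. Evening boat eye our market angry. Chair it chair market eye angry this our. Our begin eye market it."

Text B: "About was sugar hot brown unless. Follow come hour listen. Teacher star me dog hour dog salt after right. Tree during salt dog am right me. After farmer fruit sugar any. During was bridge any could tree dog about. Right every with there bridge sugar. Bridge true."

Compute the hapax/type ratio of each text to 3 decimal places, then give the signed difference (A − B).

-0.199

A: hapax=6, V=17, ratio=0.353
B: hapax=16, V=29, ratio=0.552
Difference = 0.353 − 0.552 = -0.199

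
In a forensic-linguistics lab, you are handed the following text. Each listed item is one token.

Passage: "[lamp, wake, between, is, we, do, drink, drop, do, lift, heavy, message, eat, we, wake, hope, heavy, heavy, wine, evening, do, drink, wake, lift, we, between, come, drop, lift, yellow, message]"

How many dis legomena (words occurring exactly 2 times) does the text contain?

4

Frequencies: wake:3, we:3, do:3, lift:3, heavy:3, between:2, drink:2, drop:2, message:2, lamp:1, is:1, eat:1, hope:1, wine:1, evening:1, come:1, yellow:1
Words with frequency 2: between, drink, drop, message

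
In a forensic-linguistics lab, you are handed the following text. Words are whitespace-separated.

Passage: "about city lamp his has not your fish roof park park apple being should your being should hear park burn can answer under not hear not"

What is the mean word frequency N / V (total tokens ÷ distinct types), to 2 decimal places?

1.44

N = 26 tokens, V = 18 types.
Mean frequency = N / V = 26 / 18 = 1.44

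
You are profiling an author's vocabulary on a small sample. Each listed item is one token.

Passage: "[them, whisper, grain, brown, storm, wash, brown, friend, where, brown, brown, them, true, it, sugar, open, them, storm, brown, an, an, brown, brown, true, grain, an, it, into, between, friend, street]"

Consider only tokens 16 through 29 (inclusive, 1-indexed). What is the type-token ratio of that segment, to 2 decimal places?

Segment tokens 16–29: open, them, storm, brown, an, an, brown, brown, true, grain, an, it, into, between
Segment N = 14, segment V = 10.
TTR = 10 / 14 = 0.71

0.71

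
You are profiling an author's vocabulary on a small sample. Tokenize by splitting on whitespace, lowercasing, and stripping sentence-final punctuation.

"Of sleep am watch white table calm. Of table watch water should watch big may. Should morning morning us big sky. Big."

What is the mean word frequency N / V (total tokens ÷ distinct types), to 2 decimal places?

1.57

N = 22 tokens, V = 14 types.
Mean frequency = N / V = 22 / 14 = 1.57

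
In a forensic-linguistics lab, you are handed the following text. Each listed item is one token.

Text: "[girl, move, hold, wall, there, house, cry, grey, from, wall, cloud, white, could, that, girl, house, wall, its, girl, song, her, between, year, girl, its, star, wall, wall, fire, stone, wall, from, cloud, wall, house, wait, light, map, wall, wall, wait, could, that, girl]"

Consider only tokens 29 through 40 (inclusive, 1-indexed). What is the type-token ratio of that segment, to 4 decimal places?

Segment tokens 29–40: fire, stone, wall, from, cloud, wall, house, wait, light, map, wall, wall
Segment N = 12, segment V = 9.
TTR = 9 / 12 = 0.7500

0.7500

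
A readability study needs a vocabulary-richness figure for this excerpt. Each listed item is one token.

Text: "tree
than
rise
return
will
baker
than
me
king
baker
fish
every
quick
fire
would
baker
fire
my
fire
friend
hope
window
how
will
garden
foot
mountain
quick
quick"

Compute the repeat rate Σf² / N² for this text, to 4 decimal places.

0.0606

Frequencies: baker:3, quick:3, fire:3, than:2, will:2, tree:1, rise:1, return:1, me:1, king:1, fish:1, every:1, would:1, my:1, friend:1, hope:1, window:1, how:1, garden:1, foot:1, … (1 more, each freq 1)
Σf² = 51; N² = 841
Repeat rate = 51 / 841 = 0.0606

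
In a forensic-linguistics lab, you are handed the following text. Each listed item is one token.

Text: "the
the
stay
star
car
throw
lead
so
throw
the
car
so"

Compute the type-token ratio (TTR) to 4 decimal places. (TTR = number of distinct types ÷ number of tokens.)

0.5833

N = 12 tokens, V = 7 types.
TTR = V / N = 7 / 12 = 0.5833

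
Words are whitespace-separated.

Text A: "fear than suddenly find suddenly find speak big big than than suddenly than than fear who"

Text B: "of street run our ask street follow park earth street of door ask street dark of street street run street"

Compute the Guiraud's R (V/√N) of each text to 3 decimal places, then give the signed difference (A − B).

A: V=7, N=16, R=1.750
B: V=10, N=20, R=2.236
Difference = 1.750 − 2.236 = -0.486

-0.486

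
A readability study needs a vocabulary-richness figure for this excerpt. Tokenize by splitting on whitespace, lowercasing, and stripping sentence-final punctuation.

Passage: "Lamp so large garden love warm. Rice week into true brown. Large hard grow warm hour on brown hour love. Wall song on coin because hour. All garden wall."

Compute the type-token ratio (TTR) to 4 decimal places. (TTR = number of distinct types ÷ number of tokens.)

N = 29 tokens, V = 20 types.
TTR = V / N = 20 / 29 = 0.6897

0.6897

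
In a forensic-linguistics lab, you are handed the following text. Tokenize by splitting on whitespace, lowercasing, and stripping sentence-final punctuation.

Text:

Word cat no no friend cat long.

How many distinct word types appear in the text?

Distinct types: {cat, friend, long, no, word}
V = 5

5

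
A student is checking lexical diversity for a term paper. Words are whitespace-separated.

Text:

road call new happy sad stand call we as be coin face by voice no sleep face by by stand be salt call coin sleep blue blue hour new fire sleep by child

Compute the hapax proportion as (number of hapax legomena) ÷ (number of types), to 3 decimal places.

Frequencies: by:4, call:3, sleep:3, new:2, stand:2, be:2, coin:2, face:2, blue:2, road:1, happy:1, sad:1, we:1, as:1, voice:1, no:1, salt:1, hour:1, fire:1, child:1
Hapax count = 11; type count = 20.
Ratio = 11 / 20 = 0.550

0.550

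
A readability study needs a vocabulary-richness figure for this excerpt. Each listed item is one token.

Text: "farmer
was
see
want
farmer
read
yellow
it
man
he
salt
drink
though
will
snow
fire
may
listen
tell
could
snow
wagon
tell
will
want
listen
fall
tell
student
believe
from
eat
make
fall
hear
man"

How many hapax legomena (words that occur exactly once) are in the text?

19

Frequencies: tell:3, farmer:2, want:2, man:2, will:2, snow:2, listen:2, fall:2, was:1, see:1, read:1, yellow:1, it:1, he:1, salt:1, drink:1, though:1, fire:1, may:1, could:1, … (7 more, each freq 1)
Hapax (freq=1): believe, could, drink, eat, fire, from, he, hear, it, make, may, read, salt, see, student, though, wagon, was, yellow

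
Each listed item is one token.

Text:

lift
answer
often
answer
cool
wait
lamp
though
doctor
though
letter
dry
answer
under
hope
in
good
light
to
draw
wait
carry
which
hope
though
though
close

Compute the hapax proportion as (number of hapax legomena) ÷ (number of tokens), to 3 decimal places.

Frequencies: though:4, answer:3, wait:2, hope:2, lift:1, often:1, cool:1, lamp:1, doctor:1, letter:1, dry:1, under:1, in:1, good:1, light:1, to:1, draw:1, carry:1, which:1, close:1
Hapax count = 16; token count = 27.
Ratio = 16 / 27 = 0.593

0.593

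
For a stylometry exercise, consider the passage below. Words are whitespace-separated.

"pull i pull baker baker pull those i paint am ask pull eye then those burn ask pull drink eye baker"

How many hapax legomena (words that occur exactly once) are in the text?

5

Frequencies: pull:5, baker:3, i:2, those:2, ask:2, eye:2, paint:1, am:1, then:1, burn:1, drink:1
Hapax (freq=1): am, burn, drink, paint, then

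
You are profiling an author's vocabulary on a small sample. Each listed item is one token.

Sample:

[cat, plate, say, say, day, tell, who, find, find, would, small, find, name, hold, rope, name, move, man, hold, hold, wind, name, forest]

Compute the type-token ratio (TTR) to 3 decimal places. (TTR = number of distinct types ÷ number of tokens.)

N = 23 tokens, V = 16 types.
TTR = V / N = 16 / 23 = 0.696

0.696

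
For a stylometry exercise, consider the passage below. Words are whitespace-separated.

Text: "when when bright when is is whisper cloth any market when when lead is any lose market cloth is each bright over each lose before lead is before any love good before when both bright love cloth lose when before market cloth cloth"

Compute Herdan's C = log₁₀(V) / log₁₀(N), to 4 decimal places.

0.7200

N = 43, V = 15.
log₁₀(V) = 1.176091, log₁₀(N) = 1.633468
C = 1.176091 / 1.633468 = 0.7200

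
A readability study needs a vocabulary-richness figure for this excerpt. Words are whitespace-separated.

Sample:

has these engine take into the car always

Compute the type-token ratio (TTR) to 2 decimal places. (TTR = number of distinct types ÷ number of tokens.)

N = 8 tokens, V = 8 types.
TTR = V / N = 8 / 8 = 1.00

1.00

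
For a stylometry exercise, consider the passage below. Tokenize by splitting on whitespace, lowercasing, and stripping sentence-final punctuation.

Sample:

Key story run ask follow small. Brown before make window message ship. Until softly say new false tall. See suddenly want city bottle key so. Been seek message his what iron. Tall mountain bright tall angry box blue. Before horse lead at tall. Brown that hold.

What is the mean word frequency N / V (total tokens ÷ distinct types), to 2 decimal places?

N = 46 tokens, V = 39 types.
Mean frequency = N / V = 46 / 39 = 1.18

1.18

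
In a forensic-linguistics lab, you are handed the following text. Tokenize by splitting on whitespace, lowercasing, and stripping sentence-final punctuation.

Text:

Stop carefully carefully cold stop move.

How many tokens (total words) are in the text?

6

Tokens: stop, carefully, carefully, cold, stop, move
N = 6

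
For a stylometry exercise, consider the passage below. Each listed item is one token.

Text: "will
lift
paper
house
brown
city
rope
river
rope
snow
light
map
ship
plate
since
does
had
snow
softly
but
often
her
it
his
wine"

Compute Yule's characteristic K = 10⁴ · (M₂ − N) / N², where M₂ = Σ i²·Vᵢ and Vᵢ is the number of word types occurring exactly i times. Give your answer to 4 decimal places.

Frequencies: rope:2, snow:2, will:1, lift:1, paper:1, house:1, brown:1, city:1, river:1, light:1, map:1, ship:1, plate:1, since:1, does:1, had:1, softly:1, but:1, often:1, her:1, … (3 more, each freq 1)
N = 25. Frequency spectrum: V_1=21, V_2=2
M₂ = 1²·21 + 2²·2 = 29
K = 10000 × (29 − 25) / 25² = 64.0000

64.0000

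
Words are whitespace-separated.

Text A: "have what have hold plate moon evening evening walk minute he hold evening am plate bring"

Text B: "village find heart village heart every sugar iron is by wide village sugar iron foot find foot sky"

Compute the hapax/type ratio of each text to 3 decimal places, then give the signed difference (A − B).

A: hapax=7, V=11, ratio=0.636
B: hapax=5, V=11, ratio=0.455
Difference = 0.636 − 0.455 = 0.181

0.181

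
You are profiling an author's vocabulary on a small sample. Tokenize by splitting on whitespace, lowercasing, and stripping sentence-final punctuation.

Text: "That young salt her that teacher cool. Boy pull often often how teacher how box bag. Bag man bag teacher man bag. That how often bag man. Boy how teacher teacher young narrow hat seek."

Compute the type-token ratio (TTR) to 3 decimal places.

N = 35 tokens, V = 16 types.
TTR = V / N = 16 / 35 = 0.457

0.457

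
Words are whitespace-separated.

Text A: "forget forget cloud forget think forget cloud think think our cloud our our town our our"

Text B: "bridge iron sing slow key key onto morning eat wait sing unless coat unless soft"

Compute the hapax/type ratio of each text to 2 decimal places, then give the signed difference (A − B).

A: hapax=1, V=5, ratio=0.20
B: hapax=9, V=12, ratio=0.75
Difference = 0.20 − 0.75 = -0.55

-0.55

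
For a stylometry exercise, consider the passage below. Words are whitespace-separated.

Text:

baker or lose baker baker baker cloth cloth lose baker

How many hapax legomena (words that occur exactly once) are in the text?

Frequencies: baker:5, lose:2, cloth:2, or:1
Hapax (freq=1): or

1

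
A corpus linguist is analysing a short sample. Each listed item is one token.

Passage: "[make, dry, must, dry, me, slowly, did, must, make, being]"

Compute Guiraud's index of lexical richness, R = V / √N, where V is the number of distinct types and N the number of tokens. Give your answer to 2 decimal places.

2.21

N = 10, V = 7.
√N = 3.162278
R = 7 / 3.162278 = 2.21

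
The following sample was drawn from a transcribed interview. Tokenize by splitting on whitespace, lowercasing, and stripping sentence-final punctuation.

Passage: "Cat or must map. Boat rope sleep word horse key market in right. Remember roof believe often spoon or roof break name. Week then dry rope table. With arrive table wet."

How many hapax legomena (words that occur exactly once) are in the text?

23

Frequencies: or:2, rope:2, roof:2, table:2, cat:1, must:1, map:1, boat:1, sleep:1, word:1, horse:1, key:1, market:1, in:1, right:1, remember:1, believe:1, often:1, spoon:1, break:1, … (7 more, each freq 1)
Hapax (freq=1): arrive, believe, boat, break, cat, dry, horse, in, key, map, market, must, name, often, remember, right, sleep, spoon, then, week, wet, with, word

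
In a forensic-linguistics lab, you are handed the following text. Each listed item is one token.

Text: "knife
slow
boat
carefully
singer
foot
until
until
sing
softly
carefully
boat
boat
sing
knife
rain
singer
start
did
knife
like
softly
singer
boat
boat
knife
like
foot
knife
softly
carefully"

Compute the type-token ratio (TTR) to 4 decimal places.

N = 31 tokens, V = 13 types.
TTR = V / N = 13 / 31 = 0.4194

0.4194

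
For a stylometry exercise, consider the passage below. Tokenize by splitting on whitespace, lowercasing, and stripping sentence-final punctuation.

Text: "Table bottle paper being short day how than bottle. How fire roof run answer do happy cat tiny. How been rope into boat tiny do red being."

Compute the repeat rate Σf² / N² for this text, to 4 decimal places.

Frequencies: how:3, bottle:2, being:2, do:2, tiny:2, table:1, paper:1, short:1, day:1, than:1, fire:1, roof:1, run:1, answer:1, happy:1, cat:1, been:1, rope:1, into:1, boat:1, … (1 more, each freq 1)
Σf² = 41; N² = 729
Repeat rate = 41 / 729 = 0.0562

0.0562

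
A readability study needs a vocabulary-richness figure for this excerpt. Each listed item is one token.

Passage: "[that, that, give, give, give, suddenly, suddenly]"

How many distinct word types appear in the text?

Distinct types: {give, suddenly, that}
V = 3

3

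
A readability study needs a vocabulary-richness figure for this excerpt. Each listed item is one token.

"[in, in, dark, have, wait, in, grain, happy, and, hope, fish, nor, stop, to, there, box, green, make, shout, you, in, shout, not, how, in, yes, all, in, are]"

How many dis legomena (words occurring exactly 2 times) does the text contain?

1

Frequencies: in:6, shout:2, dark:1, have:1, wait:1, grain:1, happy:1, and:1, hope:1, fish:1, nor:1, stop:1, to:1, there:1, box:1, green:1, make:1, you:1, not:1, how:1, … (3 more, each freq 1)
Words with frequency 2: shout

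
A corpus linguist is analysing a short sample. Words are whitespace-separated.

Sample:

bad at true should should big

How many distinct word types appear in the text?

Distinct types: {at, bad, big, should, true}
V = 5

5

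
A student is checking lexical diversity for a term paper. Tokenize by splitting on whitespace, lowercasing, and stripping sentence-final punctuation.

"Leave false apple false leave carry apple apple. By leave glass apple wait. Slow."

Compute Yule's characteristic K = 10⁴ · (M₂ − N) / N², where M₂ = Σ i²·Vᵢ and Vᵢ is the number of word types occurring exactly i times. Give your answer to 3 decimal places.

1020.408

Frequencies: apple:4, leave:3, false:2, carry:1, by:1, glass:1, wait:1, slow:1
N = 14. Frequency spectrum: V_1=5, V_2=1, V_3=1, V_4=1
M₂ = 1²·5 + 2²·1 + 3²·1 + 4²·1 = 34
K = 10000 × (34 − 14) / 14² = 1020.408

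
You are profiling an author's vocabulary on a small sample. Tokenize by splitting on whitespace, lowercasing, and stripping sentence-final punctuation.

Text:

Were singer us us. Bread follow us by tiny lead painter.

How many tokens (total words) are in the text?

11

Tokens: were, singer, us, us, bread, follow, us, by, tiny, lead, painter
N = 11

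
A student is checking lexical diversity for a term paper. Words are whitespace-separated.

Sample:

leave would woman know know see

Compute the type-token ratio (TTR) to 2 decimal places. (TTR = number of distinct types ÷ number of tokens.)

0.83

N = 6 tokens, V = 5 types.
TTR = V / N = 5 / 6 = 0.83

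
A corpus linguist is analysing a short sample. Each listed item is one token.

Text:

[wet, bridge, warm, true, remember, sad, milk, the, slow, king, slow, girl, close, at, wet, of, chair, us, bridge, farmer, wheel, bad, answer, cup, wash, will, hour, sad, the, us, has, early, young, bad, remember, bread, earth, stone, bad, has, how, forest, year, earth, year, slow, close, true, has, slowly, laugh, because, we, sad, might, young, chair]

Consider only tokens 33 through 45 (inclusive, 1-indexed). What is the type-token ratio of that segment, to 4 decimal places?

Segment tokens 33–45: young, bad, remember, bread, earth, stone, bad, has, how, forest, year, earth, year
Segment N = 13, segment V = 10.
TTR = 10 / 13 = 0.7692

0.7692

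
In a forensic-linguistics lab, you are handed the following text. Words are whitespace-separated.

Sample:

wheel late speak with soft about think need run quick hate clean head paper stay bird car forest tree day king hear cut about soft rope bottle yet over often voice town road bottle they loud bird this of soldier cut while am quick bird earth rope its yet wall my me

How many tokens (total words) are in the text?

52

Tokens: wheel, late, speak, with, soft, about, think, need, run, quick, hate, clean, head, paper, stay, bird, car, forest, tree, day, king, hear, cut, about, soft, rope, bottle, yet, over, often, voice, town, road, bottle, they, loud, bird, this, of, soldier, cut, while, am, quick, bird, earth, rope, its, yet, wall, my, me
N = 52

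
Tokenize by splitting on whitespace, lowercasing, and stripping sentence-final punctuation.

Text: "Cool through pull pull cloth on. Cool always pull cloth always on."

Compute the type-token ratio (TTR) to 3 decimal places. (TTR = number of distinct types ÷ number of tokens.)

N = 12 tokens, V = 6 types.
TTR = V / N = 6 / 12 = 0.500

0.500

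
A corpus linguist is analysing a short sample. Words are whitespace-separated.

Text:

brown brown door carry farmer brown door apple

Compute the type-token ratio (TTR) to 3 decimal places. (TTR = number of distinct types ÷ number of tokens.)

0.625

N = 8 tokens, V = 5 types.
TTR = V / N = 5 / 8 = 0.625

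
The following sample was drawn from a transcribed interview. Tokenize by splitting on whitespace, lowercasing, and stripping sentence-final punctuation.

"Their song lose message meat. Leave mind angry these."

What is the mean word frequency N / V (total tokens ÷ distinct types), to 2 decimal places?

N = 9 tokens, V = 9 types.
Mean frequency = N / V = 9 / 9 = 1.00

1.00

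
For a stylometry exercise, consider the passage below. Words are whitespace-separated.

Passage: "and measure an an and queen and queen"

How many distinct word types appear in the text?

4

Distinct types: {an, and, measure, queen}
V = 4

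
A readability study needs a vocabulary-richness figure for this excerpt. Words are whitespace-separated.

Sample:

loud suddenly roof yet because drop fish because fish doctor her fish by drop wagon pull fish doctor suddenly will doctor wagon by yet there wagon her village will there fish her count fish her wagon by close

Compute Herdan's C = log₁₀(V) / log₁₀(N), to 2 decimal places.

N = 38, V = 17.
log₁₀(V) = 1.230449, log₁₀(N) = 1.579784
C = 1.230449 / 1.579784 = 0.78

0.78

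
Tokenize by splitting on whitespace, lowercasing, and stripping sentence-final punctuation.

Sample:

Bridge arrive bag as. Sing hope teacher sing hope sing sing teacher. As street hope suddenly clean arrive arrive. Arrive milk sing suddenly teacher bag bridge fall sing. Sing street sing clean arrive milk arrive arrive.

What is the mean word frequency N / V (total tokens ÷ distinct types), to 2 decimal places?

N = 36 tokens, V = 12 types.
Mean frequency = N / V = 36 / 12 = 3.00

3.00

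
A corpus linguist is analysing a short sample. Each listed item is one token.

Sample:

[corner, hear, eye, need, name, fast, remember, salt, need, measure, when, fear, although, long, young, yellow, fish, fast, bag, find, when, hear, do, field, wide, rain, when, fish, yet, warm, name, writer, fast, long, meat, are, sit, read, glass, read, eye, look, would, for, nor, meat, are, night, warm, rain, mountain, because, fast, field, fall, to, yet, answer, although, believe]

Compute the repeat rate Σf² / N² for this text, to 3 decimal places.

0.029

Frequencies: fast:4, when:3, hear:2, eye:2, need:2, name:2, although:2, long:2, fish:2, field:2, rain:2, yet:2, warm:2, meat:2, are:2, read:2, corner:1, remember:1, salt:1, measure:1, … (21 more, each freq 1)
Σf² = 106; N² = 3600
Repeat rate = 106 / 3600 = 0.029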